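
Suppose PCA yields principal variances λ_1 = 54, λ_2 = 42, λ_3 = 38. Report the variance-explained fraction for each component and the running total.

Step 1 — total variance = trace(Sigma) = Σ λ_i = 54 + 42 + 38 = 134.

Step 2 — fraction explained by component i = λ_i / Σ λ:
  PC1: 54/134 = 0.403
  PC2: 42/134 = 0.3134
  PC3: 38/134 = 0.2836

Step 3 — cumulative fraction after k components = (λ_1 + ... + λ_k) / Σ λ:
  k = 1: 54/134 = 0.403
  k = 2: (54 + 42)/134 = 96/134 = 0.7164
  k = 3: (54 + 42 + 38)/134 = 134/134 = 1

Summary (fraction, with percent):

explained: PC1 0.403 (40.3%), PC2 0.3134 (31.34%), PC3 0.2836 (28.36%);  cumulative: 0.403, 0.7164, 1


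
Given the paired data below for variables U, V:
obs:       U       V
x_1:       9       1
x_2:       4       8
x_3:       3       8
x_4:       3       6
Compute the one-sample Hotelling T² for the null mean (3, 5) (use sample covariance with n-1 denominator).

Step 1 — sample mean vector:
  mean(U) = (9 + 4 + 3 + 3) / 4 = 19/4 = 4.75
  mean(V) = (1 + 8 + 8 + 6) / 4 = 23/4 = 5.75
  x̄ = (4.75, 5.75),  deviation x̄ - mu_0 = (4.75, 5.75) - (3, 5) = (1.75, 0.75).

Step 2 — sample covariance matrix, S[i,j] = (1/(n-1)) · Σ_k (x_{k,i} - mean_i) · (x_{k,j} - mean_j), divisor n-1 = 3:
  S[U,U] = ((4.25)·(4.25) + (-0.75)·(-0.75) + (-1.75)·(-1.75) + (-1.75)·(-1.75)) / 3 = 24.75/3 = 8.25
  S[U,V] = ((4.25)·(-4.75) + (-0.75)·(2.25) + (-1.75)·(2.25) + (-1.75)·(0.25)) / 3 = -26.25/3 = -8.75
  S[V,V] = ((-4.75)·(-4.75) + (2.25)·(2.25) + (2.25)·(2.25) + (0.25)·(0.25)) / 3 = 32.75/3 = 10.9167
  S = [[8.25, -8.75],
 [-8.75, 10.9167]].

Step 3 — invert S. det(S) = 8.25·10.9167 - (-8.75)² = 13.5.
  S^{-1} = (1/det) · [[d, -b], [-b, a]] = [[0.8086, 0.6481],
 [0.6481, 0.6111]].

Step 4 — quadratic form (x̄ - mu_0)^T · S^{-1} · (x̄ - mu_0):
  S^{-1} · (x̄ - mu_0) = (1.9012, 1.5926),
  (x̄ - mu_0)^T · [...] = (1.75)·(1.9012) + (0.75)·(1.5926) = 4.5216.

Step 5 — scale by n: T² = 4 · 4.5216 = 18.0864.

T² ≈ 18.0864


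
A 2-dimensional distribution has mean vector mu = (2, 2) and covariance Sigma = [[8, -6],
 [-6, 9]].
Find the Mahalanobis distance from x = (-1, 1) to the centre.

Step 1 — centre the observation: (x - mu) = (-3, -1).

Step 2 — invert Sigma. det(Sigma) = 8·9 - (-6)² = 36.
  Sigma^{-1} = (1/det) · [[d, -b], [-b, a]] = [[0.25, 0.1667],
 [0.1667, 0.2222]].

Step 3 — form the quadratic (x - mu)^T · Sigma^{-1} · (x - mu):
  Sigma^{-1} · (x - mu) = (-0.9167, -0.7222).
  (x - mu)^T · [Sigma^{-1} · (x - mu)] = (-3)·(-0.9167) + (-1)·(-0.7222) = 3.4722.

Step 4 — take square root: d = √(3.4722) ≈ 1.8634.

d(x, mu) = √(3.4722) ≈ 1.8634


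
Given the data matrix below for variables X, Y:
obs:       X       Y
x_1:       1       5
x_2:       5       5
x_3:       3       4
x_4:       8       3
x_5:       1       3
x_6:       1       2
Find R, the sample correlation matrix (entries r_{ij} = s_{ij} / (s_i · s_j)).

Step 1 — column means:
  mean(X) = (1 + 5 + 3 + 8 + 1 + 1) / 6 = 19/6 = 3.1667
  mean(Y) = (5 + 5 + 4 + 3 + 3 + 2) / 6 = 22/6 = 3.6667

Step 2 — sample variances and covariances s[i,j] = (1/(n-1)) · Σ_k (x_{k,i} - mean_i) · (x_{k,j} - mean_j), with n-1 = 5:
  s[X,X] = ((-2.1667)·(-2.1667) + (1.8333)·(1.8333) + (-0.1667)·(-0.1667) + (4.8333)·(4.8333) + (-2.1667)·(-2.1667) + (-2.1667)·(-2.1667)) / 5 = 40.8333/5 = 8.1667
  s[X,Y] = ((-2.1667)·(1.3333) + (1.8333)·(1.3333) + (-0.1667)·(0.3333) + (4.8333)·(-0.6667) + (-2.1667)·(-0.6667) + (-2.1667)·(-1.6667)) / 5 = 1.3333/5 = 0.2667
  s[Y,Y] = ((1.3333)·(1.3333) + (1.3333)·(1.3333) + (0.3333)·(0.3333) + (-0.6667)·(-0.6667) + (-0.6667)·(-0.6667) + (-1.6667)·(-1.6667)) / 5 = 7.3333/5 = 1.4667
  Sample standard deviations s_i = √(s[i,i]):
  s(X) = √(8.1667) = 2.8577
  s(Y) = √(1.4667) = 1.2111

Step 3 — r_{ij} = s_{ij} / (s_i · s_j):
  r[X,X] = 1 (diagonal).
  r[X,Y] = 0.2667 / (2.8577 · 1.2111) = 0.2667 / 3.4609 = 0.0771
  r[Y,Y] = 1 (diagonal).

R is symmetric with unit diagonal. Assembling:

R = [[1, 0.0771],
 [0.0771, 1]]


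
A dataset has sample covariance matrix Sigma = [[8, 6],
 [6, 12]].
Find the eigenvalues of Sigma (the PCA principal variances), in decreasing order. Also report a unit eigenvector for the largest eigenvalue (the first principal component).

Step 1 — characteristic polynomial of 2×2 Sigma:
  det(Sigma - λI) = λ² - trace · λ + det = 0.
  trace = 8 + 12 = 20, det = 8·12 - (6)² = 60.
Step 2 — discriminant:
  Δ = trace² - 4·det = 400 - 240 = 160.
Step 3 — eigenvalues:
  λ = (trace ± √Δ)/2 = (20 ± 12.6491)/2,
  λ_1 = 16.3246,  λ_2 = 3.6754.

Step 4 — unit eigenvector for λ_1: solve (Sigma - λ_1 I)v = 0. First row:
  (8 - 16.3246)·v_x + (6)·v_y = 0, i.e. (-8.3246)·v_x + (6)·v_y = 0,
  so v ∝ (b, λ_1 - a) = (6, 8.3246) = u.
  ||u|| = √((6)² + (8.3246)²) = √(105.2982) ≈ 10.2615,
  v_1 = u/||u|| ≈ (0.5847, 0.8112) (||v_1|| = 1).

λ_1 = 16.3246,  λ_2 = 3.6754;  v_1 ≈ (0.5847, 0.8112)


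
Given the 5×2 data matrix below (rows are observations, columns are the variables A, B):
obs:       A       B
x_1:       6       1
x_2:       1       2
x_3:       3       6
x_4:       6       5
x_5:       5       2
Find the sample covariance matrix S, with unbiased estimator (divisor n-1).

Step 1 — column means:
  mean(A) = (6 + 1 + 3 + 6 + 5) / 5 = 21/5 = 4.2
  mean(B) = (1 + 2 + 6 + 5 + 2) / 5 = 16/5 = 3.2

Step 2 — sample covariance S[i,j] = (1/(n-1)) · Σ_k (x_{k,i} - mean_i) · (x_{k,j} - mean_j), with n-1 = 4.
  S[A,A] = ((1.8)·(1.8) + (-3.2)·(-3.2) + (-1.2)·(-1.2) + (1.8)·(1.8) + (0.8)·(0.8)) / 4 = 18.8/4 = 4.7
  S[A,B] = ((1.8)·(-2.2) + (-3.2)·(-1.2) + (-1.2)·(2.8) + (1.8)·(1.8) + (0.8)·(-1.2)) / 4 = -1.2/4 = -0.3
  S[B,B] = ((-2.2)·(-2.2) + (-1.2)·(-1.2) + (2.8)·(2.8) + (1.8)·(1.8) + (-1.2)·(-1.2)) / 4 = 18.8/4 = 4.7

S is symmetric (S[j,i] = S[i,j]). Assembling:

S = [[4.7, -0.3],
 [-0.3, 4.7]]


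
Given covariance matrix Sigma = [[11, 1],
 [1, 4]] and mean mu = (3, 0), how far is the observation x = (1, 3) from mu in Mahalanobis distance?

Step 1 — centre the observation: (x - mu) = (-2, 3).

Step 2 — invert Sigma. det(Sigma) = 11·4 - (1)² = 43.
  Sigma^{-1} = (1/det) · [[d, -b], [-b, a]] = [[0.093, -0.0233],
 [-0.0233, 0.2558]].

Step 3 — form the quadratic (x - mu)^T · Sigma^{-1} · (x - mu):
  Sigma^{-1} · (x - mu) = (-0.2558, 0.814).
  (x - mu)^T · [Sigma^{-1} · (x - mu)] = (-2)·(-0.2558) + (3)·(0.814) = 2.9535.

Step 4 — take square root: d = √(2.9535) ≈ 1.7186.

d(x, mu) = √(2.9535) ≈ 1.7186


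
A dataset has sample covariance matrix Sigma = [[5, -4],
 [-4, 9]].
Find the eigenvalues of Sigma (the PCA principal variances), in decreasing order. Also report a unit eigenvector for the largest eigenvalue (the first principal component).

Step 1 — characteristic polynomial of 2×2 Sigma:
  det(Sigma - λI) = λ² - trace · λ + det = 0.
  trace = 5 + 9 = 14, det = 5·9 - (-4)² = 29.
Step 2 — discriminant:
  Δ = trace² - 4·det = 196 - 116 = 80.
Step 3 — eigenvalues:
  λ = (trace ± √Δ)/2 = (14 ± 8.9443)/2,
  λ_1 = 11.4721,  λ_2 = 2.5279.

Step 4 — unit eigenvector for λ_1: solve (Sigma - λ_1 I)v = 0. First row:
  (5 - 11.4721)·v_x + (-4)·v_y = 0, i.e. (-6.4721)·v_x + (-4)·v_y = 0,
  so v ∝ (b, λ_1 - a) = (-4, 6.4721); multiply by -1 so the first entry is positive: u = (4, -6.4721).
  ||u|| = √((4)² + (-6.4721)²) = √(57.8885) ≈ 7.6085,
  v_1 = u/||u|| ≈ (0.5257, -0.8507) (||v_1|| = 1).

λ_1 = 11.4721,  λ_2 = 2.5279;  v_1 ≈ (0.5257, -0.8507)


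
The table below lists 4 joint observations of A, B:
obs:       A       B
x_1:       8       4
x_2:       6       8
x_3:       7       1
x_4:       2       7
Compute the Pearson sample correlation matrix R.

Step 1 — column means:
  mean(A) = (8 + 6 + 7 + 2) / 4 = 23/4 = 5.75
  mean(B) = (4 + 8 + 1 + 7) / 4 = 20/4 = 5

Step 2 — sample variances and covariances s[i,j] = (1/(n-1)) · Σ_k (x_{k,i} - mean_i) · (x_{k,j} - mean_j), with n-1 = 3:
  s[A,A] = ((2.25)·(2.25) + (0.25)·(0.25) + (1.25)·(1.25) + (-3.75)·(-3.75)) / 3 = 20.75/3 = 6.9167
  s[A,B] = ((2.25)·(-1) + (0.25)·(3) + (1.25)·(-4) + (-3.75)·(2)) / 3 = -14/3 = -4.6667
  s[B,B] = ((-1)·(-1) + (3)·(3) + (-4)·(-4) + (2)·(2)) / 3 = 30/3 = 10
  Sample standard deviations s_i = √(s[i,i]):
  s(A) = √(6.9167) = 2.63
  s(B) = √(10) = 3.1623

Step 3 — r_{ij} = s_{ij} / (s_i · s_j):
  r[A,A] = 1 (diagonal).
  r[A,B] = -4.6667 / (2.63 · 3.1623) = -4.6667 / 8.3166 = -0.5611
  r[B,B] = 1 (diagonal).

R is symmetric with unit diagonal. Assembling:

R = [[1, -0.5611],
 [-0.5611, 1]]


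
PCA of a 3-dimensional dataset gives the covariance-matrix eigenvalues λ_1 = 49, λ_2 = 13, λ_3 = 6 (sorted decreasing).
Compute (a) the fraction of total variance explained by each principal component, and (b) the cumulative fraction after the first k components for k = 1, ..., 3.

Step 1 — total variance = trace(Sigma) = Σ λ_i = 49 + 13 + 6 = 68.

Step 2 — fraction explained by component i = λ_i / Σ λ:
  PC1: 49/68 = 0.7206
  PC2: 13/68 = 0.1912
  PC3: 6/68 = 0.0882

Step 3 — cumulative fraction after k components = (λ_1 + ... + λ_k) / Σ λ:
  k = 1: 49/68 = 0.7206
  k = 2: (49 + 13)/68 = 62/68 = 0.9118
  k = 3: (49 + 13 + 6)/68 = 68/68 = 1

Summary (fraction, with percent):

explained: PC1 0.7206 (72.06%), PC2 0.1912 (19.12%), PC3 0.0882 (8.82%);  cumulative: 0.7206, 0.9118, 1


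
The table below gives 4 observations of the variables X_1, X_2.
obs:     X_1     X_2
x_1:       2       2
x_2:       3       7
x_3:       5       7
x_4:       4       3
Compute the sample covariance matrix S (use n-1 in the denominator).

Step 1 — column means:
  mean(X_1) = (2 + 3 + 5 + 4) / 4 = 14/4 = 3.5
  mean(X_2) = (2 + 7 + 7 + 3) / 4 = 19/4 = 4.75

Step 2 — sample covariance S[i,j] = (1/(n-1)) · Σ_k (x_{k,i} - mean_i) · (x_{k,j} - mean_j), with n-1 = 3.
  S[X_1,X_1] = ((-1.5)·(-1.5) + (-0.5)·(-0.5) + (1.5)·(1.5) + (0.5)·(0.5)) / 3 = 5/3 = 1.6667
  S[X_1,X_2] = ((-1.5)·(-2.75) + (-0.5)·(2.25) + (1.5)·(2.25) + (0.5)·(-1.75)) / 3 = 5.5/3 = 1.8333
  S[X_2,X_2] = ((-2.75)·(-2.75) + (2.25)·(2.25) + (2.25)·(2.25) + (-1.75)·(-1.75)) / 3 = 20.75/3 = 6.9167

S is symmetric (S[j,i] = S[i,j]). Assembling:

S = [[1.6667, 1.8333],
 [1.8333, 6.9167]]


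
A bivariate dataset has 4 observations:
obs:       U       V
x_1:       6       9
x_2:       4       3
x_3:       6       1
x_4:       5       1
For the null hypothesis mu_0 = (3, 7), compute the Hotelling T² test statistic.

Step 1 — sample mean vector:
  mean(U) = (6 + 4 + 6 + 5) / 4 = 21/4 = 5.25
  mean(V) = (9 + 3 + 1 + 1) / 4 = 14/4 = 3.5
  x̄ = (5.25, 3.5),  deviation x̄ - mu_0 = (5.25, 3.5) - (3, 7) = (2.25, -3.5).

Step 2 — sample covariance matrix, S[i,j] = (1/(n-1)) · Σ_k (x_{k,i} - mean_i) · (x_{k,j} - mean_j), divisor n-1 = 3:
  S[U,U] = ((0.75)·(0.75) + (-1.25)·(-1.25) + (0.75)·(0.75) + (-0.25)·(-0.25)) / 3 = 2.75/3 = 0.9167
  S[U,V] = ((0.75)·(5.5) + (-1.25)·(-0.5) + (0.75)·(-2.5) + (-0.25)·(-2.5)) / 3 = 3.5/3 = 1.1667
  S[V,V] = ((5.5)·(5.5) + (-0.5)·(-0.5) + (-2.5)·(-2.5) + (-2.5)·(-2.5)) / 3 = 43/3 = 14.3333
  S = [[0.9167, 1.1667],
 [1.1667, 14.3333]].

Step 3 — invert S. det(S) = 0.9167·14.3333 - (1.1667)² = 11.7778.
  S^{-1} = (1/det) · [[d, -b], [-b, a]] = [[1.217, -0.0991],
 [-0.0991, 0.0778]].

Step 4 — quadratic form (x̄ - mu_0)^T · S^{-1} · (x̄ - mu_0):
  S^{-1} · (x̄ - mu_0) = (3.0849, -0.4953),
  (x̄ - mu_0)^T · [...] = (2.25)·(3.0849) + (-3.5)·(-0.4953) = 8.6745.

Step 5 — scale by n: T² = 4 · 8.6745 = 34.6981.

T² ≈ 34.6981


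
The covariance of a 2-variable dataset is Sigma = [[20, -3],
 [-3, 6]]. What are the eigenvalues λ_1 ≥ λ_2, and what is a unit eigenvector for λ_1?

Step 1 — characteristic polynomial of 2×2 Sigma:
  det(Sigma - λI) = λ² - trace · λ + det = 0.
  trace = 20 + 6 = 26, det = 20·6 - (-3)² = 111.
Step 2 — discriminant:
  Δ = trace² - 4·det = 676 - 444 = 232.
Step 3 — eigenvalues:
  λ = (trace ± √Δ)/2 = (26 ± 15.2315)/2,
  λ_1 = 20.6158,  λ_2 = 5.3842.

Step 4 — unit eigenvector for λ_1: solve (Sigma - λ_1 I)v = 0. First row:
  (20 - 20.6158)·v_x + (-3)·v_y = 0, i.e. (-0.6158)·v_x + (-3)·v_y = 0,
  so v ∝ (b, λ_1 - a) = (-3, 0.6158); multiply by -1 so the first entry is positive: u = (3, -0.6158).
  ||u|| = √((3)² + (-0.6158)²) = √(9.3792) ≈ 3.0625,
  v_1 = u/||u|| ≈ (0.9796, -0.2011) (||v_1|| = 1).

λ_1 = 20.6158,  λ_2 = 5.3842;  v_1 ≈ (0.9796, -0.2011)


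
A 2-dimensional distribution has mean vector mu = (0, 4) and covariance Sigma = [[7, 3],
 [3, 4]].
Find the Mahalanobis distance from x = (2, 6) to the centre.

Step 1 — centre the observation: (x - mu) = (2, 2).

Step 2 — invert Sigma. det(Sigma) = 7·4 - (3)² = 19.
  Sigma^{-1} = (1/det) · [[d, -b], [-b, a]] = [[0.2105, -0.1579],
 [-0.1579, 0.3684]].

Step 3 — form the quadratic (x - mu)^T · Sigma^{-1} · (x - mu):
  Sigma^{-1} · (x - mu) = (0.1053, 0.4211).
  (x - mu)^T · [Sigma^{-1} · (x - mu)] = (2)·(0.1053) + (2)·(0.4211) = 1.0526.

Step 4 — take square root: d = √(1.0526) ≈ 1.026.

d(x, mu) = √(1.0526) ≈ 1.026


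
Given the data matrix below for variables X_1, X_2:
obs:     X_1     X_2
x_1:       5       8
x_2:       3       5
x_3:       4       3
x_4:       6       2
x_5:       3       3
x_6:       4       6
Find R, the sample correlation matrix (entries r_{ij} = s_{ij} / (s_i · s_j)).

Step 1 — column means:
  mean(X_1) = (5 + 3 + 4 + 6 + 3 + 4) / 6 = 25/6 = 4.1667
  mean(X_2) = (8 + 5 + 3 + 2 + 3 + 6) / 6 = 27/6 = 4.5

Step 2 — sample variances and covariances s[i,j] = (1/(n-1)) · Σ_k (x_{k,i} - mean_i) · (x_{k,j} - mean_j), with n-1 = 5:
  s[X_1,X_1] = ((0.8333)·(0.8333) + (-1.1667)·(-1.1667) + (-0.1667)·(-0.1667) + (1.8333)·(1.8333) + (-1.1667)·(-1.1667) + (-0.1667)·(-0.1667)) / 5 = 6.8333/5 = 1.3667
  s[X_1,X_2] = ((0.8333)·(3.5) + (-1.1667)·(0.5) + (-0.1667)·(-1.5) + (1.8333)·(-2.5) + (-1.1667)·(-1.5) + (-0.1667)·(1.5)) / 5 = -0.5/5 = -0.1
  s[X_2,X_2] = ((3.5)·(3.5) + (0.5)·(0.5) + (-1.5)·(-1.5) + (-2.5)·(-2.5) + (-1.5)·(-1.5) + (1.5)·(1.5)) / 5 = 25.5/5 = 5.1
  Sample standard deviations s_i = √(s[i,i]):
  s(X_1) = √(1.3667) = 1.169
  s(X_2) = √(5.1) = 2.2583

Step 3 — r_{ij} = s_{ij} / (s_i · s_j):
  r[X_1,X_1] = 1 (diagonal).
  r[X_1,X_2] = -0.1 / (1.169 · 2.2583) = -0.1 / 2.6401 = -0.0379
  r[X_2,X_2] = 1 (diagonal).

R is symmetric with unit diagonal. Assembling:

R = [[1, -0.0379],
 [-0.0379, 1]]


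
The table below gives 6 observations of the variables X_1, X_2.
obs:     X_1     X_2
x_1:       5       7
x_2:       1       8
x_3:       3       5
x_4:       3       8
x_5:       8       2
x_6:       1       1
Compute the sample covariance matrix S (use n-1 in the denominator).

Step 1 — column means:
  mean(X_1) = (5 + 1 + 3 + 3 + 8 + 1) / 6 = 21/6 = 3.5
  mean(X_2) = (7 + 8 + 5 + 8 + 2 + 1) / 6 = 31/6 = 5.1667

Step 2 — sample covariance S[i,j] = (1/(n-1)) · Σ_k (x_{k,i} - mean_i) · (x_{k,j} - mean_j), with n-1 = 5.
  S[X_1,X_1] = ((1.5)·(1.5) + (-2.5)·(-2.5) + (-0.5)·(-0.5) + (-0.5)·(-0.5) + (4.5)·(4.5) + (-2.5)·(-2.5)) / 5 = 35.5/5 = 7.1
  S[X_1,X_2] = ((1.5)·(1.8333) + (-2.5)·(2.8333) + (-0.5)·(-0.1667) + (-0.5)·(2.8333) + (4.5)·(-3.1667) + (-2.5)·(-4.1667)) / 5 = -9.5/5 = -1.9
  S[X_2,X_2] = ((1.8333)·(1.8333) + (2.8333)·(2.8333) + (-0.1667)·(-0.1667) + (2.8333)·(2.8333) + (-3.1667)·(-3.1667) + (-4.1667)·(-4.1667)) / 5 = 46.8333/5 = 9.3667

S is symmetric (S[j,i] = S[i,j]). Assembling:

S = [[7.1, -1.9],
 [-1.9, 9.3667]]


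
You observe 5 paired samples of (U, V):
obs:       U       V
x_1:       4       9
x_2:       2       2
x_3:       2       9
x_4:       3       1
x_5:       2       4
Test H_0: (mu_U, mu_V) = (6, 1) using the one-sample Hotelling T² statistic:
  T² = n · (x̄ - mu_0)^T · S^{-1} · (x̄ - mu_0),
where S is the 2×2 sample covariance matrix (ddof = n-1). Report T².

Step 1 — sample mean vector:
  mean(U) = (4 + 2 + 2 + 3 + 2) / 5 = 13/5 = 2.6
  mean(V) = (9 + 2 + 9 + 1 + 4) / 5 = 25/5 = 5
  x̄ = (2.6, 5),  deviation x̄ - mu_0 = (2.6, 5) - (6, 1) = (-3.4, 4).

Step 2 — sample covariance matrix, S[i,j] = (1/(n-1)) · Σ_k (x_{k,i} - mean_i) · (x_{k,j} - mean_j), divisor n-1 = 4:
  S[U,U] = ((1.4)·(1.4) + (-0.6)·(-0.6) + (-0.6)·(-0.6) + (0.4)·(0.4) + (-0.6)·(-0.6)) / 4 = 3.2/4 = 0.8
  S[U,V] = ((1.4)·(4) + (-0.6)·(-3) + (-0.6)·(4) + (0.4)·(-4) + (-0.6)·(-1)) / 4 = 4/4 = 1
  S[V,V] = ((4)·(4) + (-3)·(-3) + (4)·(4) + (-4)·(-4) + (-1)·(-1)) / 4 = 58/4 = 14.5
  S = [[0.8, 1],
 [1, 14.5]].

Step 3 — invert S. det(S) = 0.8·14.5 - (1)² = 10.6.
  S^{-1} = (1/det) · [[d, -b], [-b, a]] = [[1.3679, -0.0943],
 [-0.0943, 0.0755]].

Step 4 — quadratic form (x̄ - mu_0)^T · S^{-1} · (x̄ - mu_0):
  S^{-1} · (x̄ - mu_0) = (-5.0283, 0.6226),
  (x̄ - mu_0)^T · [...] = (-3.4)·(-5.0283) + (4)·(0.6226) = 19.5868.

Step 5 — scale by n: T² = 5 · 19.5868 = 97.934.

T² ≈ 97.934


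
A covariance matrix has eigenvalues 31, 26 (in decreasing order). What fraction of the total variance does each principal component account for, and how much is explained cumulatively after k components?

Step 1 — total variance = trace(Sigma) = Σ λ_i = 31 + 26 = 57.

Step 2 — fraction explained by component i = λ_i / Σ λ:
  PC1: 31/57 = 0.5439
  PC2: 26/57 = 0.4561

Step 3 — cumulative fraction after k components = (λ_1 + ... + λ_k) / Σ λ:
  k = 1: 31/57 = 0.5439
  k = 2: (31 + 26)/57 = 57/57 = 1

Summary (fraction, with percent):

explained: PC1 0.5439 (54.39%), PC2 0.4561 (45.61%);  cumulative: 0.5439, 1


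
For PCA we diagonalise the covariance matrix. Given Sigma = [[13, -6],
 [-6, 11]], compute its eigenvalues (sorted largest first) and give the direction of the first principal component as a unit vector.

Step 1 — characteristic polynomial of 2×2 Sigma:
  det(Sigma - λI) = λ² - trace · λ + det = 0.
  trace = 13 + 11 = 24, det = 13·11 - (-6)² = 107.
Step 2 — discriminant:
  Δ = trace² - 4·det = 576 - 428 = 148.
Step 3 — eigenvalues:
  λ = (trace ± √Δ)/2 = (24 ± 12.1655)/2,
  λ_1 = 18.0828,  λ_2 = 5.9172.

Step 4 — unit eigenvector for λ_1: solve (Sigma - λ_1 I)v = 0. First row:
  (13 - 18.0828)·v_x + (-6)·v_y = 0, i.e. (-5.0828)·v_x + (-6)·v_y = 0,
  so v ∝ (b, λ_1 - a) = (-6, 5.0828); multiply by -1 so the first entry is positive: u = (6, -5.0828).
  ||u|| = √((6)² + (-5.0828)²) = √(61.8345) ≈ 7.8635,
  v_1 = u/||u|| ≈ (0.763, -0.6464) (||v_1|| = 1).

λ_1 = 18.0828,  λ_2 = 5.9172;  v_1 ≈ (0.763, -0.6464)


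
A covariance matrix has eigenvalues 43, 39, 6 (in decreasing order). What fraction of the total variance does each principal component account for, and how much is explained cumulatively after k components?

Step 1 — total variance = trace(Sigma) = Σ λ_i = 43 + 39 + 6 = 88.

Step 2 — fraction explained by component i = λ_i / Σ λ:
  PC1: 43/88 = 0.4886
  PC2: 39/88 = 0.4432
  PC3: 6/88 = 0.0682

Step 3 — cumulative fraction after k components = (λ_1 + ... + λ_k) / Σ λ:
  k = 1: 43/88 = 0.4886
  k = 2: (43 + 39)/88 = 82/88 = 0.9318
  k = 3: (43 + 39 + 6)/88 = 88/88 = 1

Summary (fraction, with percent):

explained: PC1 0.4886 (48.86%), PC2 0.4432 (44.32%), PC3 0.0682 (6.82%);  cumulative: 0.4886, 0.9318, 1


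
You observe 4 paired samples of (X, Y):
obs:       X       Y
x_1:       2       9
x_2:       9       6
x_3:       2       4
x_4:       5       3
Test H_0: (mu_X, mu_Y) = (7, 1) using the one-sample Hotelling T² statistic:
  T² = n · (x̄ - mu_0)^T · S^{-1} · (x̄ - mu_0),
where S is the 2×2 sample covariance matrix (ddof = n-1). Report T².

Step 1 — sample mean vector:
  mean(X) = (2 + 9 + 2 + 5) / 4 = 18/4 = 4.5
  mean(Y) = (9 + 6 + 4 + 3) / 4 = 22/4 = 5.5
  x̄ = (4.5, 5.5),  deviation x̄ - mu_0 = (4.5, 5.5) - (7, 1) = (-2.5, 4.5).

Step 2 — sample covariance matrix, S[i,j] = (1/(n-1)) · Σ_k (x_{k,i} - mean_i) · (x_{k,j} - mean_j), divisor n-1 = 3:
  S[X,X] = ((-2.5)·(-2.5) + (4.5)·(4.5) + (-2.5)·(-2.5) + (0.5)·(0.5)) / 3 = 33/3 = 11
  S[X,Y] = ((-2.5)·(3.5) + (4.5)·(0.5) + (-2.5)·(-1.5) + (0.5)·(-2.5)) / 3 = -4/3 = -1.3333
  S[Y,Y] = ((3.5)·(3.5) + (0.5)·(0.5) + (-1.5)·(-1.5) + (-2.5)·(-2.5)) / 3 = 21/3 = 7
  S = [[11, -1.3333],
 [-1.3333, 7]].

Step 3 — invert S. det(S) = 11·7 - (-1.3333)² = 75.2222.
  S^{-1} = (1/det) · [[d, -b], [-b, a]] = [[0.0931, 0.0177],
 [0.0177, 0.1462]].

Step 4 — quadratic form (x̄ - mu_0)^T · S^{-1} · (x̄ - mu_0):
  S^{-1} · (x̄ - mu_0) = (-0.1529, 0.6137),
  (x̄ - mu_0)^T · [...] = (-2.5)·(-0.1529) + (4.5)·(0.6137) = 3.144.

Step 5 — scale by n: T² = 4 · 3.144 = 12.5761.

T² ≈ 12.5761


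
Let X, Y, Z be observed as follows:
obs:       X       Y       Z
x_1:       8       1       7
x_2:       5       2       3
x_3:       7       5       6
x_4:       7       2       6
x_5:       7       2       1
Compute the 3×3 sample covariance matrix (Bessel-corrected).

Step 1 — column means:
  mean(X) = (8 + 5 + 7 + 7 + 7) / 5 = 34/5 = 6.8
  mean(Y) = (1 + 2 + 5 + 2 + 2) / 5 = 12/5 = 2.4
  mean(Z) = (7 + 3 + 6 + 6 + 1) / 5 = 23/5 = 4.6

Step 2 — sample covariance S[i,j] = (1/(n-1)) · Σ_k (x_{k,i} - mean_i) · (x_{k,j} - mean_j), with n-1 = 4.
  S[X,X] = ((1.2)·(1.2) + (-1.8)·(-1.8) + (0.2)·(0.2) + (0.2)·(0.2) + (0.2)·(0.2)) / 4 = 4.8/4 = 1.2
  S[X,Y] = ((1.2)·(-1.4) + (-1.8)·(-0.4) + (0.2)·(2.6) + (0.2)·(-0.4) + (0.2)·(-0.4)) / 4 = -0.6/4 = -0.15
  S[X,Z] = ((1.2)·(2.4) + (-1.8)·(-1.6) + (0.2)·(1.4) + (0.2)·(1.4) + (0.2)·(-3.6)) / 4 = 5.6/4 = 1.4
  S[Y,Y] = ((-1.4)·(-1.4) + (-0.4)·(-0.4) + (2.6)·(2.6) + (-0.4)·(-0.4) + (-0.4)·(-0.4)) / 4 = 9.2/4 = 2.3
  S[Y,Z] = ((-1.4)·(2.4) + (-0.4)·(-1.6) + (2.6)·(1.4) + (-0.4)·(1.4) + (-0.4)·(-3.6)) / 4 = 1.8/4 = 0.45
  S[Z,Z] = ((2.4)·(2.4) + (-1.6)·(-1.6) + (1.4)·(1.4) + (1.4)·(1.4) + (-3.6)·(-3.6)) / 4 = 25.2/4 = 6.3

S is symmetric (S[j,i] = S[i,j]). Assembling:

S = [[1.2, -0.15, 1.4],
 [-0.15, 2.3, 0.45],
 [1.4, 0.45, 6.3]]


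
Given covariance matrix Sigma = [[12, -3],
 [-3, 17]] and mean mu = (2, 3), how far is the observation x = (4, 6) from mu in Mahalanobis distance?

Step 1 — centre the observation: (x - mu) = (2, 3).

Step 2 — invert Sigma. det(Sigma) = 12·17 - (-3)² = 195.
  Sigma^{-1} = (1/det) · [[d, -b], [-b, a]] = [[0.0872, 0.0154],
 [0.0154, 0.0615]].

Step 3 — form the quadratic (x - mu)^T · Sigma^{-1} · (x - mu):
  Sigma^{-1} · (x - mu) = (0.2205, 0.2154).
  (x - mu)^T · [Sigma^{-1} · (x - mu)] = (2)·(0.2205) + (3)·(0.2154) = 1.0872.

Step 4 — take square root: d = √(1.0872) ≈ 1.0427.

d(x, mu) = √(1.0872) ≈ 1.0427


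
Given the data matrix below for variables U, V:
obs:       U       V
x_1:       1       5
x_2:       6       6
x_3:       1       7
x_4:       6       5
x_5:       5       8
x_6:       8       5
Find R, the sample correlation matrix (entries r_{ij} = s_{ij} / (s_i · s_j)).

Step 1 — column means:
  mean(U) = (1 + 6 + 1 + 6 + 5 + 8) / 6 = 27/6 = 4.5
  mean(V) = (5 + 6 + 7 + 5 + 8 + 5) / 6 = 36/6 = 6

Step 2 — sample variances and covariances s[i,j] = (1/(n-1)) · Σ_k (x_{k,i} - mean_i) · (x_{k,j} - mean_j), with n-1 = 5:
  s[U,U] = ((-3.5)·(-3.5) + (1.5)·(1.5) + (-3.5)·(-3.5) + (1.5)·(1.5) + (0.5)·(0.5) + (3.5)·(3.5)) / 5 = 41.5/5 = 8.3
  s[U,V] = ((-3.5)·(-1) + (1.5)·(0) + (-3.5)·(1) + (1.5)·(-1) + (0.5)·(2) + (3.5)·(-1)) / 5 = -4/5 = -0.8
  s[V,V] = ((-1)·(-1) + (0)·(0) + (1)·(1) + (-1)·(-1) + (2)·(2) + (-1)·(-1)) / 5 = 8/5 = 1.6
  Sample standard deviations s_i = √(s[i,i]):
  s(U) = √(8.3) = 2.881
  s(V) = √(1.6) = 1.2649

Step 3 — r_{ij} = s_{ij} / (s_i · s_j):
  r[U,U] = 1 (diagonal).
  r[U,V] = -0.8 / (2.881 · 1.2649) = -0.8 / 3.6442 = -0.2195
  r[V,V] = 1 (diagonal).

R is symmetric with unit diagonal. Assembling:

R = [[1, -0.2195],
 [-0.2195, 1]]


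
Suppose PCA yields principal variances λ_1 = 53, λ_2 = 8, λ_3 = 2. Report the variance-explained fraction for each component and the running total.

Step 1 — total variance = trace(Sigma) = Σ λ_i = 53 + 8 + 2 = 63.

Step 2 — fraction explained by component i = λ_i / Σ λ:
  PC1: 53/63 = 0.8413
  PC2: 8/63 = 0.127
  PC3: 2/63 = 0.0317

Step 3 — cumulative fraction after k components = (λ_1 + ... + λ_k) / Σ λ:
  k = 1: 53/63 = 0.8413
  k = 2: (53 + 8)/63 = 61/63 = 0.9683
  k = 3: (53 + 8 + 2)/63 = 63/63 = 1

Summary (fraction, with percent):

explained: PC1 0.8413 (84.13%), PC2 0.127 (12.7%), PC3 0.0317 (3.17%);  cumulative: 0.8413, 0.9683, 1


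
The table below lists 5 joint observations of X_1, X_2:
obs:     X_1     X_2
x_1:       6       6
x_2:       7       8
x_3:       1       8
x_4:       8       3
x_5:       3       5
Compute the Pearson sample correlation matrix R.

Step 1 — column means:
  mean(X_1) = (6 + 7 + 1 + 8 + 3) / 5 = 25/5 = 5
  mean(X_2) = (6 + 8 + 8 + 3 + 5) / 5 = 30/5 = 6

Step 2 — sample variances and covariances s[i,j] = (1/(n-1)) · Σ_k (x_{k,i} - mean_i) · (x_{k,j} - mean_j), with n-1 = 4:
  s[X_1,X_1] = ((1)·(1) + (2)·(2) + (-4)·(-4) + (3)·(3) + (-2)·(-2)) / 4 = 34/4 = 8.5
  s[X_1,X_2] = ((1)·(0) + (2)·(2) + (-4)·(2) + (3)·(-3) + (-2)·(-1)) / 4 = -11/4 = -2.75
  s[X_2,X_2] = ((0)·(0) + (2)·(2) + (2)·(2) + (-3)·(-3) + (-1)·(-1)) / 4 = 18/4 = 4.5
  Sample standard deviations s_i = √(s[i,i]):
  s(X_1) = √(8.5) = 2.9155
  s(X_2) = √(4.5) = 2.1213

Step 3 — r_{ij} = s_{ij} / (s_i · s_j):
  r[X_1,X_1] = 1 (diagonal).
  r[X_1,X_2] = -2.75 / (2.9155 · 2.1213) = -2.75 / 6.1847 = -0.4446
  r[X_2,X_2] = 1 (diagonal).

R is symmetric with unit diagonal. Assembling:

R = [[1, -0.4446],
 [-0.4446, 1]]


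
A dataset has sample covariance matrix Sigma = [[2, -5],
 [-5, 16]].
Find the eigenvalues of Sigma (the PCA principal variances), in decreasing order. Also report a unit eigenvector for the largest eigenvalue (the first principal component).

Step 1 — characteristic polynomial of 2×2 Sigma:
  det(Sigma - λI) = λ² - trace · λ + det = 0.
  trace = 2 + 16 = 18, det = 2·16 - (-5)² = 7.
Step 2 — discriminant:
  Δ = trace² - 4·det = 324 - 28 = 296.
Step 3 — eigenvalues:
  λ = (trace ± √Δ)/2 = (18 ± 17.2047)/2,
  λ_1 = 17.6023,  λ_2 = 0.3977.

Step 4 — unit eigenvector for λ_1: solve (Sigma - λ_1 I)v = 0. First row:
  (2 - 17.6023)·v_x + (-5)·v_y = 0, i.e. (-15.6023)·v_x + (-5)·v_y = 0,
  so v ∝ (b, λ_1 - a) = (-5, 15.6023); multiply by -1 so the first entry is positive: u = (5, -15.6023).
  ||u|| = √((5)² + (-15.6023)²) = √(268.4326) ≈ 16.3839,
  v_1 = u/||u|| ≈ (0.3052, -0.9523) (||v_1|| = 1).

λ_1 = 17.6023,  λ_2 = 0.3977;  v_1 ≈ (0.3052, -0.9523)


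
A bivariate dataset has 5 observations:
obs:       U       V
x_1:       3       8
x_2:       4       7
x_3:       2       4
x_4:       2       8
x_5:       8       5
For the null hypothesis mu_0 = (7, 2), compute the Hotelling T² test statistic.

Step 1 — sample mean vector:
  mean(U) = (3 + 4 + 2 + 2 + 8) / 5 = 19/5 = 3.8
  mean(V) = (8 + 7 + 4 + 8 + 5) / 5 = 32/5 = 6.4
  x̄ = (3.8, 6.4),  deviation x̄ - mu_0 = (3.8, 6.4) - (7, 2) = (-3.2, 4.4).

Step 2 — sample covariance matrix, S[i,j] = (1/(n-1)) · Σ_k (x_{k,i} - mean_i) · (x_{k,j} - mean_j), divisor n-1 = 4:
  S[U,U] = ((-0.8)·(-0.8) + (0.2)·(0.2) + (-1.8)·(-1.8) + (-1.8)·(-1.8) + (4.2)·(4.2)) / 4 = 24.8/4 = 6.2
  S[U,V] = ((-0.8)·(1.6) + (0.2)·(0.6) + (-1.8)·(-2.4) + (-1.8)·(1.6) + (4.2)·(-1.4)) / 4 = -5.6/4 = -1.4
  S[V,V] = ((1.6)·(1.6) + (0.6)·(0.6) + (-2.4)·(-2.4) + (1.6)·(1.6) + (-1.4)·(-1.4)) / 4 = 13.2/4 = 3.3
  S = [[6.2, -1.4],
 [-1.4, 3.3]].

Step 3 — invert S. det(S) = 6.2·3.3 - (-1.4)² = 18.5.
  S^{-1} = (1/det) · [[d, -b], [-b, a]] = [[0.1784, 0.0757],
 [0.0757, 0.3351]].

Step 4 — quadratic form (x̄ - mu_0)^T · S^{-1} · (x̄ - mu_0):
  S^{-1} · (x̄ - mu_0) = (-0.2378, 1.2324),
  (x̄ - mu_0)^T · [...] = (-3.2)·(-0.2378) + (4.4)·(1.2324) = 6.1838.

Step 5 — scale by n: T² = 5 · 6.1838 = 30.9189.

T² ≈ 30.9189


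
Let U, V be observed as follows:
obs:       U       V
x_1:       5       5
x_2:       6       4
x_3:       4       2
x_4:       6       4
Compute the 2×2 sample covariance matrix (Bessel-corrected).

Step 1 — column means:
  mean(U) = (5 + 6 + 4 + 6) / 4 = 21/4 = 5.25
  mean(V) = (5 + 4 + 2 + 4) / 4 = 15/4 = 3.75

Step 2 — sample covariance S[i,j] = (1/(n-1)) · Σ_k (x_{k,i} - mean_i) · (x_{k,j} - mean_j), with n-1 = 3.
  S[U,U] = ((-0.25)·(-0.25) + (0.75)·(0.75) + (-1.25)·(-1.25) + (0.75)·(0.75)) / 3 = 2.75/3 = 0.9167
  S[U,V] = ((-0.25)·(1.25) + (0.75)·(0.25) + (-1.25)·(-1.75) + (0.75)·(0.25)) / 3 = 2.25/3 = 0.75
  S[V,V] = ((1.25)·(1.25) + (0.25)·(0.25) + (-1.75)·(-1.75) + (0.25)·(0.25)) / 3 = 4.75/3 = 1.5833

S is symmetric (S[j,i] = S[i,j]). Assembling:

S = [[0.9167, 0.75],
 [0.75, 1.5833]]


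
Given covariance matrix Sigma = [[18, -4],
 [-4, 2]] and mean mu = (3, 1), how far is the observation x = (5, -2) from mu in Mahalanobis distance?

Step 1 — centre the observation: (x - mu) = (2, -3).

Step 2 — invert Sigma. det(Sigma) = 18·2 - (-4)² = 20.
  Sigma^{-1} = (1/det) · [[d, -b], [-b, a]] = [[0.1, 0.2],
 [0.2, 0.9]].

Step 3 — form the quadratic (x - mu)^T · Sigma^{-1} · (x - mu):
  Sigma^{-1} · (x - mu) = (-0.4, -2.3).
  (x - mu)^T · [Sigma^{-1} · (x - mu)] = (2)·(-0.4) + (-3)·(-2.3) = 6.1.

Step 4 — take square root: d = √(6.1) ≈ 2.4698.

d(x, mu) = √(6.1) ≈ 2.4698


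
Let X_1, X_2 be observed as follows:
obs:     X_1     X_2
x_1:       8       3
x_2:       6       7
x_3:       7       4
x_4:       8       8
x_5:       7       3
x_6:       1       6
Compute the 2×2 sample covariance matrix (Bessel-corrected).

Step 1 — column means:
  mean(X_1) = (8 + 6 + 7 + 8 + 7 + 1) / 6 = 37/6 = 6.1667
  mean(X_2) = (3 + 7 + 4 + 8 + 3 + 6) / 6 = 31/6 = 5.1667

Step 2 — sample covariance S[i,j] = (1/(n-1)) · Σ_k (x_{k,i} - mean_i) · (x_{k,j} - mean_j), with n-1 = 5.
  S[X_1,X_1] = ((1.8333)·(1.8333) + (-0.1667)·(-0.1667) + (0.8333)·(0.8333) + (1.8333)·(1.8333) + (0.8333)·(0.8333) + (-5.1667)·(-5.1667)) / 5 = 34.8333/5 = 6.9667
  S[X_1,X_2] = ((1.8333)·(-2.1667) + (-0.1667)·(1.8333) + (0.8333)·(-1.1667) + (1.8333)·(2.8333) + (0.8333)·(-2.1667) + (-5.1667)·(0.8333)) / 5 = -6.1667/5 = -1.2333
  S[X_2,X_2] = ((-2.1667)·(-2.1667) + (1.8333)·(1.8333) + (-1.1667)·(-1.1667) + (2.8333)·(2.8333) + (-2.1667)·(-2.1667) + (0.8333)·(0.8333)) / 5 = 22.8333/5 = 4.5667

S is symmetric (S[j,i] = S[i,j]). Assembling:

S = [[6.9667, -1.2333],
 [-1.2333, 4.5667]]


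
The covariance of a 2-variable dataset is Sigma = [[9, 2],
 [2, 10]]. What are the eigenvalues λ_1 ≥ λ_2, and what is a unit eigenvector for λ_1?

Step 1 — characteristic polynomial of 2×2 Sigma:
  det(Sigma - λI) = λ² - trace · λ + det = 0.
  trace = 9 + 10 = 19, det = 9·10 - (2)² = 86.
Step 2 — discriminant:
  Δ = trace² - 4·det = 361 - 344 = 17.
Step 3 — eigenvalues:
  λ = (trace ± √Δ)/2 = (19 ± 4.1231)/2,
  λ_1 = 11.5616,  λ_2 = 7.4384.

Step 4 — unit eigenvector for λ_1: solve (Sigma - λ_1 I)v = 0. First row:
  (9 - 11.5616)·v_x + (2)·v_y = 0, i.e. (-2.5616)·v_x + (2)·v_y = 0,
  so v ∝ (b, λ_1 - a) = (2, 2.5616) = u.
  ||u|| = √((2)² + (2.5616)²) = √(10.5616) ≈ 3.2499,
  v_1 = u/||u|| ≈ (0.6154, 0.7882) (||v_1|| = 1).

λ_1 = 11.5616,  λ_2 = 7.4384;  v_1 ≈ (0.6154, 0.7882)


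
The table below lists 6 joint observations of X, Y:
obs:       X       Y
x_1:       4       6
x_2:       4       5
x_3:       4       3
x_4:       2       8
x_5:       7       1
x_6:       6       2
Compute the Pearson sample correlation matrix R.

Step 1 — column means:
  mean(X) = (4 + 4 + 4 + 2 + 7 + 6) / 6 = 27/6 = 4.5
  mean(Y) = (6 + 5 + 3 + 8 + 1 + 2) / 6 = 25/6 = 4.1667

Step 2 — sample variances and covariances s[i,j] = (1/(n-1)) · Σ_k (x_{k,i} - mean_i) · (x_{k,j} - mean_j), with n-1 = 5:
  s[X,X] = ((-0.5)·(-0.5) + (-0.5)·(-0.5) + (-0.5)·(-0.5) + (-2.5)·(-2.5) + (2.5)·(2.5) + (1.5)·(1.5)) / 5 = 15.5/5 = 3.1
  s[X,Y] = ((-0.5)·(1.8333) + (-0.5)·(0.8333) + (-0.5)·(-1.1667) + (-2.5)·(3.8333) + (2.5)·(-3.1667) + (1.5)·(-2.1667)) / 5 = -21.5/5 = -4.3
  s[Y,Y] = ((1.8333)·(1.8333) + (0.8333)·(0.8333) + (-1.1667)·(-1.1667) + (3.8333)·(3.8333) + (-3.1667)·(-3.1667) + (-2.1667)·(-2.1667)) / 5 = 34.8333/5 = 6.9667
  Sample standard deviations s_i = √(s[i,i]):
  s(X) = √(3.1) = 1.7607
  s(Y) = √(6.9667) = 2.6394

Step 3 — r_{ij} = s_{ij} / (s_i · s_j):
  r[X,X] = 1 (diagonal).
  r[X,Y] = -4.3 / (1.7607 · 2.6394) = -4.3 / 4.6472 = -0.9253
  r[Y,Y] = 1 (diagonal).

R is symmetric with unit diagonal. Assembling:

R = [[1, -0.9253],
 [-0.9253, 1]]


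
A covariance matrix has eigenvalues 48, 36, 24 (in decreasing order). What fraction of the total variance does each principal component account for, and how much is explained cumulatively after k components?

Step 1 — total variance = trace(Sigma) = Σ λ_i = 48 + 36 + 24 = 108.

Step 2 — fraction explained by component i = λ_i / Σ λ:
  PC1: 48/108 = 0.4444
  PC2: 36/108 = 0.3333
  PC3: 24/108 = 0.2222

Step 3 — cumulative fraction after k components = (λ_1 + ... + λ_k) / Σ λ:
  k = 1: 48/108 = 0.4444
  k = 2: (48 + 36)/108 = 84/108 = 0.7778
  k = 3: (48 + 36 + 24)/108 = 108/108 = 1

Summary (fraction, with percent):

explained: PC1 0.4444 (44.44%), PC2 0.3333 (33.33%), PC3 0.2222 (22.22%);  cumulative: 0.4444, 0.7778, 1


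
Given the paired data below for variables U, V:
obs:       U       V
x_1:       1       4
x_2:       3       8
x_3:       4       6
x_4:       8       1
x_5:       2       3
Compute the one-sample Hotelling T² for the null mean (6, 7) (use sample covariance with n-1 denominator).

Step 1 — sample mean vector:
  mean(U) = (1 + 3 + 4 + 8 + 2) / 5 = 18/5 = 3.6
  mean(V) = (4 + 8 + 6 + 1 + 3) / 5 = 22/5 = 4.4
  x̄ = (3.6, 4.4),  deviation x̄ - mu_0 = (3.6, 4.4) - (6, 7) = (-2.4, -2.6).

Step 2 — sample covariance matrix, S[i,j] = (1/(n-1)) · Σ_k (x_{k,i} - mean_i) · (x_{k,j} - mean_j), divisor n-1 = 4:
  S[U,U] = ((-2.6)·(-2.6) + (-0.6)·(-0.6) + (0.4)·(0.4) + (4.4)·(4.4) + (-1.6)·(-1.6)) / 4 = 29.2/4 = 7.3
  S[U,V] = ((-2.6)·(-0.4) + (-0.6)·(3.6) + (0.4)·(1.6) + (4.4)·(-3.4) + (-1.6)·(-1.4)) / 4 = -13.2/4 = -3.3
  S[V,V] = ((-0.4)·(-0.4) + (3.6)·(3.6) + (1.6)·(1.6) + (-3.4)·(-3.4) + (-1.4)·(-1.4)) / 4 = 29.2/4 = 7.3
  S = [[7.3, -3.3],
 [-3.3, 7.3]].

Step 3 — invert S. det(S) = 7.3·7.3 - (-3.3)² = 42.4.
  S^{-1} = (1/det) · [[d, -b], [-b, a]] = [[0.1722, 0.0778],
 [0.0778, 0.1722]].

Step 4 — quadratic form (x̄ - mu_0)^T · S^{-1} · (x̄ - mu_0):
  S^{-1} · (x̄ - mu_0) = (-0.6156, -0.6344),
  (x̄ - mu_0)^T · [...] = (-2.4)·(-0.6156) + (-2.6)·(-0.6344) = 3.1269.

Step 5 — scale by n: T² = 5 · 3.1269 = 15.6344.

T² ≈ 15.6344


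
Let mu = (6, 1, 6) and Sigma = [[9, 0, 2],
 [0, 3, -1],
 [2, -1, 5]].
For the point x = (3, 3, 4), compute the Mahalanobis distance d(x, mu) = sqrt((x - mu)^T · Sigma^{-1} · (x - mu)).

Step 1 — centre the observation: (x - mu) = (-3, 2, -2).

Step 2 — invert Sigma (cofactor / det for 3×3, or solve directly):
  Sigma^{-1} = [[0.1228, -0.0175, -0.0526],
 [-0.0175, 0.3596, 0.0789],
 [-0.0526, 0.0789, 0.2368]].

Step 3 — form the quadratic (x - mu)^T · Sigma^{-1} · (x - mu):
  Sigma^{-1} · (x - mu) = (-0.2982, 0.614, -0.1579).
  (x - mu)^T · [Sigma^{-1} · (x - mu)] = (-3)·(-0.2982) + (2)·(0.614) + (-2)·(-0.1579) = 2.4386.

Step 4 — take square root: d = √(2.4386) ≈ 1.5616.

d(x, mu) = √(2.4386) ≈ 1.5616


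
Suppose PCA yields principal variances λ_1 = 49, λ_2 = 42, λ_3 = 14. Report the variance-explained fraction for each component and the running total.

Step 1 — total variance = trace(Sigma) = Σ λ_i = 49 + 42 + 14 = 105.

Step 2 — fraction explained by component i = λ_i / Σ λ:
  PC1: 49/105 = 0.4667
  PC2: 42/105 = 0.4
  PC3: 14/105 = 0.1333

Step 3 — cumulative fraction after k components = (λ_1 + ... + λ_k) / Σ λ:
  k = 1: 49/105 = 0.4667
  k = 2: (49 + 42)/105 = 91/105 = 0.8667
  k = 3: (49 + 42 + 14)/105 = 105/105 = 1

Summary (fraction, with percent):

explained: PC1 0.4667 (46.67%), PC2 0.4 (40%), PC3 0.1333 (13.33%);  cumulative: 0.4667, 0.8667, 1


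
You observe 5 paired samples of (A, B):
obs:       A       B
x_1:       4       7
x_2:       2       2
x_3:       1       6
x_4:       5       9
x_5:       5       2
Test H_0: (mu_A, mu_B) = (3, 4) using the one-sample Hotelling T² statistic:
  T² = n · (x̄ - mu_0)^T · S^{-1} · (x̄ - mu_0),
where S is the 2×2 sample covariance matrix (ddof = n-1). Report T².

Step 1 — sample mean vector:
  mean(A) = (4 + 2 + 1 + 5 + 5) / 5 = 17/5 = 3.4
  mean(B) = (7 + 2 + 6 + 9 + 2) / 5 = 26/5 = 5.2
  x̄ = (3.4, 5.2),  deviation x̄ - mu_0 = (3.4, 5.2) - (3, 4) = (0.4, 1.2).

Step 2 — sample covariance matrix, S[i,j] = (1/(n-1)) · Σ_k (x_{k,i} - mean_i) · (x_{k,j} - mean_j), divisor n-1 = 4:
  S[A,A] = ((0.6)·(0.6) + (-1.4)·(-1.4) + (-2.4)·(-2.4) + (1.6)·(1.6) + (1.6)·(1.6)) / 4 = 13.2/4 = 3.3
  S[A,B] = ((0.6)·(1.8) + (-1.4)·(-3.2) + (-2.4)·(0.8) + (1.6)·(3.8) + (1.6)·(-3.2)) / 4 = 4.6/4 = 1.15
  S[B,B] = ((1.8)·(1.8) + (-3.2)·(-3.2) + (0.8)·(0.8) + (3.8)·(3.8) + (-3.2)·(-3.2)) / 4 = 38.8/4 = 9.7
  S = [[3.3, 1.15],
 [1.15, 9.7]].

Step 3 — invert S. det(S) = 3.3·9.7 - (1.15)² = 30.6875.
  S^{-1} = (1/det) · [[d, -b], [-b, a]] = [[0.3161, -0.0375],
 [-0.0375, 0.1075]].

Step 4 — quadratic form (x̄ - mu_0)^T · S^{-1} · (x̄ - mu_0):
  S^{-1} · (x̄ - mu_0) = (0.0815, 0.1141),
  (x̄ - mu_0)^T · [...] = (0.4)·(0.0815) + (1.2)·(0.1141) = 0.1695.

Step 5 — scale by n: T² = 5 · 0.1695 = 0.8473.

T² ≈ 0.8473


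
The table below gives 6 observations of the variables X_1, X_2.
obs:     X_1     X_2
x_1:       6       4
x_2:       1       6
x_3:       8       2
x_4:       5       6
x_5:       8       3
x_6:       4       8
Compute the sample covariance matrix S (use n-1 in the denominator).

Step 1 — column means:
  mean(X_1) = (6 + 1 + 8 + 5 + 8 + 4) / 6 = 32/6 = 5.3333
  mean(X_2) = (4 + 6 + 2 + 6 + 3 + 8) / 6 = 29/6 = 4.8333

Step 2 — sample covariance S[i,j] = (1/(n-1)) · Σ_k (x_{k,i} - mean_i) · (x_{k,j} - mean_j), with n-1 = 5.
  S[X_1,X_1] = ((0.6667)·(0.6667) + (-4.3333)·(-4.3333) + (2.6667)·(2.6667) + (-0.3333)·(-0.3333) + (2.6667)·(2.6667) + (-1.3333)·(-1.3333)) / 5 = 35.3333/5 = 7.0667
  S[X_1,X_2] = ((0.6667)·(-0.8333) + (-4.3333)·(1.1667) + (2.6667)·(-2.8333) + (-0.3333)·(1.1667) + (2.6667)·(-1.8333) + (-1.3333)·(3.1667)) / 5 = -22.6667/5 = -4.5333
  S[X_2,X_2] = ((-0.8333)·(-0.8333) + (1.1667)·(1.1667) + (-2.8333)·(-2.8333) + (1.1667)·(1.1667) + (-1.8333)·(-1.8333) + (3.1667)·(3.1667)) / 5 = 24.8333/5 = 4.9667

S is symmetric (S[j,i] = S[i,j]). Assembling:

S = [[7.0667, -4.5333],
 [-4.5333, 4.9667]]


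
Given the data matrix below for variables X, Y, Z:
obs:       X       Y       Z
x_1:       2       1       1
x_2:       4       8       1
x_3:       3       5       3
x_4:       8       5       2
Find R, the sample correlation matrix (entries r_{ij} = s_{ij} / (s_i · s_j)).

Step 1 — column means:
  mean(X) = (2 + 4 + 3 + 8) / 4 = 17/4 = 4.25
  mean(Y) = (1 + 8 + 5 + 5) / 4 = 19/4 = 4.75
  mean(Z) = (1 + 1 + 3 + 2) / 4 = 7/4 = 1.75

Step 2 — sample variances and covariances s[i,j] = (1/(n-1)) · Σ_k (x_{k,i} - mean_i) · (x_{k,j} - mean_j), with n-1 = 3:
  s[X,X] = ((-2.25)·(-2.25) + (-0.25)·(-0.25) + (-1.25)·(-1.25) + (3.75)·(3.75)) / 3 = 20.75/3 = 6.9167
  s[X,Y] = ((-2.25)·(-3.75) + (-0.25)·(3.25) + (-1.25)·(0.25) + (3.75)·(0.25)) / 3 = 8.25/3 = 2.75
  s[X,Z] = ((-2.25)·(-0.75) + (-0.25)·(-0.75) + (-1.25)·(1.25) + (3.75)·(0.25)) / 3 = 1.25/3 = 0.4167
  s[Y,Y] = ((-3.75)·(-3.75) + (3.25)·(3.25) + (0.25)·(0.25) + (0.25)·(0.25)) / 3 = 24.75/3 = 8.25
  s[Y,Z] = ((-3.75)·(-0.75) + (3.25)·(-0.75) + (0.25)·(1.25) + (0.25)·(0.25)) / 3 = 0.75/3 = 0.25
  s[Z,Z] = ((-0.75)·(-0.75) + (-0.75)·(-0.75) + (1.25)·(1.25) + (0.25)·(0.25)) / 3 = 2.75/3 = 0.9167
  Sample standard deviations s_i = √(s[i,i]):
  s(X) = √(6.9167) = 2.63
  s(Y) = √(8.25) = 2.8723
  s(Z) = √(0.9167) = 0.9574

Step 3 — r_{ij} = s_{ij} / (s_i · s_j):
  r[X,X] = 1 (diagonal).
  r[X,Y] = 2.75 / (2.63 · 2.8723) = 2.75 / 7.554 = 0.364
  r[X,Z] = 0.4167 / (2.63 · 0.9574) = 0.4167 / 2.518 = 0.1655
  r[Y,Y] = 1 (diagonal).
  r[Y,Z] = 0.25 / (2.8723 · 0.9574) = 0.25 / 2.75 = 0.0909
  r[Z,Z] = 1 (diagonal).

R is symmetric with unit diagonal. Assembling:

R = [[1, 0.364, 0.1655],
 [0.364, 1, 0.0909],
 [0.1655, 0.0909, 1]]
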